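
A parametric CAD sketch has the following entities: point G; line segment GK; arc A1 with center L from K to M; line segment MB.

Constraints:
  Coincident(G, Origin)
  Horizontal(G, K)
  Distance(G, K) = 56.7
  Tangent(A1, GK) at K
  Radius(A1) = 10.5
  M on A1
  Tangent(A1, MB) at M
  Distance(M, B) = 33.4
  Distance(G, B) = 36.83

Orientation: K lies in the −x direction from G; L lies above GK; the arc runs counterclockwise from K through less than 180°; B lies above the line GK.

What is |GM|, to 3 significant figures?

49.4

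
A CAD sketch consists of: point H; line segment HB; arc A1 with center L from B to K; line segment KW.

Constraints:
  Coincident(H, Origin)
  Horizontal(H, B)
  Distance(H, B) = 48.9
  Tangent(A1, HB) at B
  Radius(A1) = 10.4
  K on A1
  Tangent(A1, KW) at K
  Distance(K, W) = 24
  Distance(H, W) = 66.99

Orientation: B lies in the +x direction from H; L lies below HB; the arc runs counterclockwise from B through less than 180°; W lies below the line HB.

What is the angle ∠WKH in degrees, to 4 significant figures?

154.1°

Checks: |LK| = 10.40 ✓; ∠(LK, KW) = 90.00° ✓; |KW| = 24.00 ✓; |HW| = 66.99 ✓.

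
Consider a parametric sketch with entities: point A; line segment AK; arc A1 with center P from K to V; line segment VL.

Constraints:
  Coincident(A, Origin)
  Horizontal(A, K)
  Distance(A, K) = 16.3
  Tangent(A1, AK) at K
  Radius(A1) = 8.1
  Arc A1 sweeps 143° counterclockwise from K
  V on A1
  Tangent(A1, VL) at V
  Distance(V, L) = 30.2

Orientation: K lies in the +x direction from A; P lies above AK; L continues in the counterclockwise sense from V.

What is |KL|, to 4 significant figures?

37.98

A is at the origin; AK is horizontal with |AK| = 16.3 and K on the +x side, so K = (16.30, 0.000). The tangent condition forces PK to be normal to AK, so P = K + (0, 8.1) = (16.30, 8.100). On A1, K sits at bearing -90° from P; a 143° counterclockwise sweep puts V at bearing 53°, so V = P + 8.1·(cos 53°, sin 53°) = (21.17, 14.57). The tangent condition forces PV to be normal to VL, so VL runs along (−sin 53°, cos 53°); with |VL| = 30.2, L = (-2.944, 32.74). Then |KL| = |L − K| = 37.98.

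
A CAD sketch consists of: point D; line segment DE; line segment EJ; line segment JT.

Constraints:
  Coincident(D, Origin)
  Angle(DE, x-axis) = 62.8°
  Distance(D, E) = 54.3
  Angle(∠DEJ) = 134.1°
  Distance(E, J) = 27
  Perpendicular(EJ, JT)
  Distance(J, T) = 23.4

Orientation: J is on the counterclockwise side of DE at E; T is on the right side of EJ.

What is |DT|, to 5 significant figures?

89.947

D is at the origin; DE runs at 62.8° with length 54.3, so E = 54.3·(cos 62.8°, sin 62.8°) = (24.820, 48.295). ∠DEJ = 134.1°, so EJ runs at 62.8° + (180° − 134.1°) = 108.70° from the x-axis; with |EJ| = 27.0, J = E + 27.0·(cos 108.70°, sin 108.70°) = (16.164, 73.870). EJ ⟂ JT; with |JT| = 23.4 on the right of EJ, T = J + 23.4·(0.94721, 0.32061) = (38.329, 81.372). Then |DT| = |T − D| = 89.947.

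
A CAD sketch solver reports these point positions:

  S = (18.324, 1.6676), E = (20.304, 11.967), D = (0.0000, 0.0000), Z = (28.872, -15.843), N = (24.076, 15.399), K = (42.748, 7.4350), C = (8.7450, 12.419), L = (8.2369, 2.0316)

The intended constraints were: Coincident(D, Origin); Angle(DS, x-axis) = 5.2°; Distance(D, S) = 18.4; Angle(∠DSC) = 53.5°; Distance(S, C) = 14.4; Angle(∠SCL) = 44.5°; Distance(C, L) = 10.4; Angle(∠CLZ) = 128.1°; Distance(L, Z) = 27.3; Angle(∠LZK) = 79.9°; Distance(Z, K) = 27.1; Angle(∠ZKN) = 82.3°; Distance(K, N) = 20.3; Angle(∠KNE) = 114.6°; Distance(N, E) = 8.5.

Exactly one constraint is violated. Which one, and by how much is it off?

Distance(N, E) = 8.5 — off by 3.40.

D = (0.00, 0.00) ✓; DS at 5.200° ✓; |DS| = 18.40 ✓; ∠DSC = 53.50° ✓; |SC| = 14.40 ✓; ∠SCL = 44.50° ✓; |CL| = 10.40 ✓; ∠CLZ = 128.1° ✓; |LZ| = 27.30 ✓; ∠LZK = 79.90° ✓; |ZK| = 27.10 ✓; ∠ZKN = 82.30° ✓; |KN| = 20.30 ✓; ∠KNE = 114.6° ✓; |NE| = 5.100 ✗.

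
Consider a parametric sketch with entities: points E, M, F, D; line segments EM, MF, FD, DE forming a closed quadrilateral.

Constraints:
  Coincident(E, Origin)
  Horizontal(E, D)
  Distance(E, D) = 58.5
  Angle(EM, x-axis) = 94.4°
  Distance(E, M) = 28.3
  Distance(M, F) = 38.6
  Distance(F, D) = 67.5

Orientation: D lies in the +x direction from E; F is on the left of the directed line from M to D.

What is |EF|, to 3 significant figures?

61.9

E is at the origin; E and D share the same y with |ED| = 58.5 and D in +x, so D = (58.5, 0). EM runs at 94.4° with |EM| = 28.3, so M = (-2.17, 28.2). F is determined by |MF| = 38.6 and |FD| = 67.5 together: it lies at the intersection of circle(M, 38.6) and circle(D, 67.5). With |MD| = 66.9, the foot of the radical line on MD is 10.5 from M and the perpendicular offset is √(38.6² − 10.5²) = 37.1. Taking the left-of-MD solution: F = (23.0, 57.4).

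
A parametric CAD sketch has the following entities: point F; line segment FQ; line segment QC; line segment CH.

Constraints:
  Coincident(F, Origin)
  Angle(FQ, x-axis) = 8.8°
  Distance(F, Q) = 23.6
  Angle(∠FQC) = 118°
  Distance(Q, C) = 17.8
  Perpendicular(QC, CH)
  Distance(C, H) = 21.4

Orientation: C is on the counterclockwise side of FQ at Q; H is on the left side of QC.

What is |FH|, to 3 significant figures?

28.9

∠FQC = 118.0°, so QC runs at 8.8° + (180° − 118.0°) = 70.8° from the x-axis; with |QC| = 17.8, C = Q + 17.8·(cos 70.8°, sin 70.8°) = (29.2, 20.4). The perpendicularity gives CH at right angles to QC; with |CH| = 21.4 on the left of QC, H = C + 21.4·(-0.944, 0.329) = (8.97, 27.5). Then |FH| = |H − F| = 28.9.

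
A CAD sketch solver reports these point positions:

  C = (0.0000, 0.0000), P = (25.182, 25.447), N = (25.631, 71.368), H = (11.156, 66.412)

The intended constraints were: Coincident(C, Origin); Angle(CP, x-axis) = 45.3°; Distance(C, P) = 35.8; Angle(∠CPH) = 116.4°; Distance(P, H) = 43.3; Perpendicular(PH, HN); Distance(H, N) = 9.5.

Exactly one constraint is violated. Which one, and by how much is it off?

Distance(H, N) = 9.5 — off by 5.80.

C = (0.00, 0.00) ✓; CP at 45.30° ✓; |CP| = 35.80 ✓; ∠CPH = 116.4° ✓; |PH| = 43.30 ✓; ∠(PH, HN) = 90.00° ✓; |HN| = 15.30 ✗.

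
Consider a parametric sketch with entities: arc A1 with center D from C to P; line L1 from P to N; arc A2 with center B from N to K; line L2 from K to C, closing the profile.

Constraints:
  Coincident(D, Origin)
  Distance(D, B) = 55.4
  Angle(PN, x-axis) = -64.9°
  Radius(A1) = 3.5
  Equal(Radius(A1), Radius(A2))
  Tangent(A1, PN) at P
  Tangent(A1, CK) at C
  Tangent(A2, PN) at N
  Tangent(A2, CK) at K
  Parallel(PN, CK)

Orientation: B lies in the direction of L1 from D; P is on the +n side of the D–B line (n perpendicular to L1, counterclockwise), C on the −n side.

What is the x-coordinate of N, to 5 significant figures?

26.670

Tangency of A1 to both parallel lines with radius 3.5 puts P and C at D ± 3.5·n: P = (3.1695, 1.4847), C = (-3.1695, -1.4847). Equal radii place N and K the same way about B: N = B + 3.5·n = (26.670, -48.684), K = B − 3.5·n = (20.331, -51.653). So N.x = 26.670.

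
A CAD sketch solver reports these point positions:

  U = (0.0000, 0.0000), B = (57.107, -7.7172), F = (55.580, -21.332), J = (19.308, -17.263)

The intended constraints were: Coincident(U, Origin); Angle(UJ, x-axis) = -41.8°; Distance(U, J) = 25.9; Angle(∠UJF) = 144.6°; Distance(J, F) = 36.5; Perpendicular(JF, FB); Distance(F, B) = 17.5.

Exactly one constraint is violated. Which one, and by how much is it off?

Distance(F, B) = 17.5 — off by 3.80.

U = (0.00, 0.00) ✓; UJ at -41.80° ✓; |UJ| = 25.90 ✓; ∠UJF = 144.6° ✓; |JF| = 36.50 ✓; ∠(JF, FB) = 90.00° ✓; |FB| = 13.70 ✗.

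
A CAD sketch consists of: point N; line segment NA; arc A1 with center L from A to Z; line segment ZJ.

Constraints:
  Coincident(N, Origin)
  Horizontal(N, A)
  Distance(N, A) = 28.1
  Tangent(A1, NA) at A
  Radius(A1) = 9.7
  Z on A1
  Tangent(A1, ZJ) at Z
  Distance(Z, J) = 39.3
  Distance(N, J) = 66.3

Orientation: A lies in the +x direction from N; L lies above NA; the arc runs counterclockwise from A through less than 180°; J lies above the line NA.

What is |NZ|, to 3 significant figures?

37.9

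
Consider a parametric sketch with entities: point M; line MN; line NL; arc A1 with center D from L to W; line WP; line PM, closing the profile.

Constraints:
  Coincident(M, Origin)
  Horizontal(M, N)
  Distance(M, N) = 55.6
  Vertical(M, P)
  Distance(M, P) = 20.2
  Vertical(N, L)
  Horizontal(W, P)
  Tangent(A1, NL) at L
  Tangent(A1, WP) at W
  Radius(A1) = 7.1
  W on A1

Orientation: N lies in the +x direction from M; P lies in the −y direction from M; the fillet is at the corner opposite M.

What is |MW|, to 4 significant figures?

52.54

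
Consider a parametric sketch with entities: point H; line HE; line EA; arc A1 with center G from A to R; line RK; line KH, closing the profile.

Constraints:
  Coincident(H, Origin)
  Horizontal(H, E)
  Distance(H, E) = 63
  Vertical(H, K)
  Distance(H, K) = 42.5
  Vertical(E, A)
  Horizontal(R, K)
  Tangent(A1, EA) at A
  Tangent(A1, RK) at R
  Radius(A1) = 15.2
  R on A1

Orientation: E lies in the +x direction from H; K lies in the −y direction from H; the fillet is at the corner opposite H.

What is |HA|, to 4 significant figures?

68.66

H is at the origin; HE is horizontal with |HE| = 63.0 and E on the +x side, so E = (63.00, 0.000). HK is vertical with |HK| = 42.5 and K on the −y side, so K = (0.000, -42.50). The virtual corner opposite H is at (63.00, -42.50). Since A1 is tangent to EA there, GA ⟂ EA and tangency of A1 to RK means the radius GR is perpendicular to RK, with radius 15.2, so the center G sits 15.2 in from both sides at G = (47.80, -27.30). That places the tangent points at A = (63.00, -27.30) on EA and R = (47.80, -42.50) on RK. Then |HA| = |A − H| = 68.66.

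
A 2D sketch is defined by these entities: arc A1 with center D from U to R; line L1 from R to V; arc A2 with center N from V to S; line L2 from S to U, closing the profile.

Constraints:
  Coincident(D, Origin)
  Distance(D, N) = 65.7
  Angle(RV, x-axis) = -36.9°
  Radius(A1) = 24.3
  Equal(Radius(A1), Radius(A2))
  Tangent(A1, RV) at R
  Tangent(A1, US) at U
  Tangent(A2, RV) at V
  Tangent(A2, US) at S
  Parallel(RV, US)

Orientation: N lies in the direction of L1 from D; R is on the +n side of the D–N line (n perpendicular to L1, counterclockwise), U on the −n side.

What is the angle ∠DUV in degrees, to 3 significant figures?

53.5°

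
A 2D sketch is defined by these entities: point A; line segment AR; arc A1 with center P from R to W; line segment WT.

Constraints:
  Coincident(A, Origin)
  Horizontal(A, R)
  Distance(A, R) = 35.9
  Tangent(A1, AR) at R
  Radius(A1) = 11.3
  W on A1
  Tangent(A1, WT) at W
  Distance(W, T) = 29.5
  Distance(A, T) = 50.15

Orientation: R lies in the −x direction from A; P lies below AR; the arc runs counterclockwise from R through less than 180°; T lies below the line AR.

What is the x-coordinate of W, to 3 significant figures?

-45.0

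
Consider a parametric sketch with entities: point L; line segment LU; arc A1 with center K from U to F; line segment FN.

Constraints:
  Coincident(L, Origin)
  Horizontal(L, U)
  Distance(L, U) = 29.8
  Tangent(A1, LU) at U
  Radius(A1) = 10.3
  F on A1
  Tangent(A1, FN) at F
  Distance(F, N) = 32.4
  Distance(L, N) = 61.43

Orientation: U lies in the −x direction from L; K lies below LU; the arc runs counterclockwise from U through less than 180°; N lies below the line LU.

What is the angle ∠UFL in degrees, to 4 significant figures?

27.30°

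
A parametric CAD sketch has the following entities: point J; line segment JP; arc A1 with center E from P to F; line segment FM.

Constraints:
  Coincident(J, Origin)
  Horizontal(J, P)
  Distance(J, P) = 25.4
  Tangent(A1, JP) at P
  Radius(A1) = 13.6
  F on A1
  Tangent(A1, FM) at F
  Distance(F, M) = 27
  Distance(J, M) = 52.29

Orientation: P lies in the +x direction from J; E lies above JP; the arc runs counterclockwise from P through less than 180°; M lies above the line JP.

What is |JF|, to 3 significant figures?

42.3

J is at the origin; JP is horizontal with |JP| = 25.4 and P on the +x side, so P = (25.4, 0.00). The tangent condition forces EP to be normal to JP, so E = P + (0, 13.6) = (25.4, 13.6). Since EF ⟂ FM (tangency), |EM| = √(13.6² + 27.0²) = 30.2 regardless of where F sits on A1. So M lies on both circle(J, 52.29) and circle(E, 30.2); the above-JP intersection is M = (28.8, 43.6). F is the foot of the tangent from M: F = (38.2, 18.3).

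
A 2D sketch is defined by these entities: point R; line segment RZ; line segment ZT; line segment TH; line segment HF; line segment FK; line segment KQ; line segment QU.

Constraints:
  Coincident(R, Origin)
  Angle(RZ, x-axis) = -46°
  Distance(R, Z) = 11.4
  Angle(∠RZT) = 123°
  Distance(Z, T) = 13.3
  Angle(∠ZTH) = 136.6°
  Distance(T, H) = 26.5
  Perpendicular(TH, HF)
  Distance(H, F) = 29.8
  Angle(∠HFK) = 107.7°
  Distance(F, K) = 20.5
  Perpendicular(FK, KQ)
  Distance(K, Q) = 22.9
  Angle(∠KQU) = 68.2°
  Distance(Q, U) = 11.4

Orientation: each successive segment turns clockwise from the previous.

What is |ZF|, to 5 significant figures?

41.650

R is at the origin; RZ runs at -46.0° with length 11.4, so Z = (7.9191, -8.2005). ∠RZT = 123.0° gives ZT at -103.00° from the x-axis; with |ZT| = 13.3, T = (4.9273, -21.160). ∠ZTH = 136.6° gives TH at -146.40° from the x-axis; with |TH| = 26.5, H = (-17.145, -35.824). TH ⟂ HF, so HF runs at 123.60°; with |HF| = 29.8, F = (-33.636, -11.003). Then |ZF| = |F − Z| = 41.650.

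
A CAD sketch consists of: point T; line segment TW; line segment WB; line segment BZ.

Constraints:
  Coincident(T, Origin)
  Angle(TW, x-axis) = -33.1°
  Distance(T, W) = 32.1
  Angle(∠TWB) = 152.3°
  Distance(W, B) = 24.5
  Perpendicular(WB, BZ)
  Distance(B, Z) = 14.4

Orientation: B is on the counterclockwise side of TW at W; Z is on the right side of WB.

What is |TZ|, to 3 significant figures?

60.5

∠TWB = 152.3°, so WB runs at -33.1° + (180° − 152.3°) = -5.40° from the x-axis; with |WB| = 24.5, B = W + 24.5·(cos -5.40°, sin -5.40°) = (51.3, -19.8). WB ⟂ BZ; with |BZ| = 14.4 on the right of WB, Z = B + 14.4·(-0.0941, -0.996) = (49.9, -34.2). Then |TZ| = |Z − T| = 60.5.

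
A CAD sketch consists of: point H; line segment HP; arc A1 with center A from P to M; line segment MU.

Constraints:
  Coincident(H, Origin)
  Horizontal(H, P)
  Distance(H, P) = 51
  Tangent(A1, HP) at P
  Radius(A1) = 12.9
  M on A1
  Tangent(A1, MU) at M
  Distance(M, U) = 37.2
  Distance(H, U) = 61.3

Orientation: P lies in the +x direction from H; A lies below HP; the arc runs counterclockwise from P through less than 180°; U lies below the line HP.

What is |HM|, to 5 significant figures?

40.039

Checks: |AM| = 12.90 ✓; ∠(AM, MU) = 90.00° ✓; |MU| = 37.20 ✓; |HU| = 61.30 ✓.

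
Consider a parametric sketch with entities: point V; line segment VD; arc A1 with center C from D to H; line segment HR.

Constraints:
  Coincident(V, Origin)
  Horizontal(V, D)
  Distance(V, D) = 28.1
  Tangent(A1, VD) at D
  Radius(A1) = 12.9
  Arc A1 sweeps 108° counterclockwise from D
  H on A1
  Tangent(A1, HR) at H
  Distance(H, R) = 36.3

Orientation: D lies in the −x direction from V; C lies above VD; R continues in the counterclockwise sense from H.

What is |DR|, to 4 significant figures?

51.42

V is at the origin; V and D share the same y with |VD| = 28.1 and D on the −x side, so D = (-28.10, 0.000). The tangent condition forces CD to be normal to VD, so C = D + (0, 12.9) = (-28.10, 12.90). On A1, D sits at bearing -90° from C; a 108° counterclockwise sweep puts H at bearing 18°, so H = C + 12.9·(cos 18°, sin 18°) = (-15.83, 16.89). Since A1 is tangent to HR there, CH ⟂ HR, so HR runs along (−sin 18°, cos 18°); with |HR| = 36.3, R = (-27.05, 51.41). Then |DR| = |R − D| = 51.42.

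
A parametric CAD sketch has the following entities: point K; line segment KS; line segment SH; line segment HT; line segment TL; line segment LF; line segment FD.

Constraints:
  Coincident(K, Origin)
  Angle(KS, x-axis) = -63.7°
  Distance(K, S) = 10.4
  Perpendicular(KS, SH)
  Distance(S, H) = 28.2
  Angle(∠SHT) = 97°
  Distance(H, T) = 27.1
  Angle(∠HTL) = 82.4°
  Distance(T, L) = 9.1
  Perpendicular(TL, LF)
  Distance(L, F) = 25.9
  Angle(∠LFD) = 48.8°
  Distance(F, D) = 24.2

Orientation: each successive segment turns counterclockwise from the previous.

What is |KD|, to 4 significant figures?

41.25

K is at the origin; KS runs at -63.7° with length 10.4, so S = (4.608, -9.323). The perpendicularity gives SH at right angles to KS, so SH runs at 26.30°; with |SH| = 28.2, H = (29.89, 3.171). ∠SHT = 97.0° gives HT at 109.3° from the x-axis; with |HT| = 27.1, T = (20.93, 28.75). ∠HTL = 82.4° gives TL at -153.1° from the x-axis; with |TL| = 9.1, L = (12.82, 24.63). The perpendicularity gives LF at right angles to TL, so LF runs at -63.10°; with |LF| = 25.9, F = (24.53, 1.533). ∠LFD = 48.8° gives FD at 68.10° from the x-axis; with |FD| = 24.2, D = (33.56, 23.99). Then |KD| = |D − K| = 41.25.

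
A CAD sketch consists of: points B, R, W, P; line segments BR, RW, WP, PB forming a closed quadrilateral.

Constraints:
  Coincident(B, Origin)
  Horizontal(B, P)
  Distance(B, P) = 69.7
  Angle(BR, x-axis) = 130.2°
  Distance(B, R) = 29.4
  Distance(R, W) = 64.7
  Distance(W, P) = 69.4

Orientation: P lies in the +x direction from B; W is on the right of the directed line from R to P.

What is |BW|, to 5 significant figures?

36.778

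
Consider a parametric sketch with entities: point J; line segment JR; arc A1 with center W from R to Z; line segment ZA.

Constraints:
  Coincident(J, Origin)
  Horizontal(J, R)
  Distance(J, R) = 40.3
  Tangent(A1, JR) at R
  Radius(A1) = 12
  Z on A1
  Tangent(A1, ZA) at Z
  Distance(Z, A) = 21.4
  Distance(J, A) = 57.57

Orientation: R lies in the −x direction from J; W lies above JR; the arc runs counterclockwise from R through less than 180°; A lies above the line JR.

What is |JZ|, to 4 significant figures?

36.81

Checks: ∠(WR, RJ) = 90.00° ✓; |WR| = 12.00 ✓; |WZ| = 12.00 ✓; ∠(WZ, ZA) = 90.00° ✓; |ZA| = 21.40 ✓; |JA| = 57.57 ✓.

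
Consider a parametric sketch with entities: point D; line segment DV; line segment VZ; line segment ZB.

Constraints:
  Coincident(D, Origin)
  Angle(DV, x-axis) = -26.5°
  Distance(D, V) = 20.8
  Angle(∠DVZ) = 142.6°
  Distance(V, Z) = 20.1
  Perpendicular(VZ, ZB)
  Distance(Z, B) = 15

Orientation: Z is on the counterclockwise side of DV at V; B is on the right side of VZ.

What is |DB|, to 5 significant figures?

45.879

D is at the origin; DV runs at -26.5° with length 20.8, so V = 20.8·(cos -26.5°, sin -26.5°) = (18.615, -9.2809). ∠DVZ = 142.6°, so VZ runs at -26.5° + (180° − 142.6°) = 10.900° from the x-axis; with |VZ| = 20.1, Z = V + 20.1·(cos 10.900°, sin 10.900°) = (38.352, -5.4801). VZ is perpendicular to ZB; with |ZB| = 15.0 on the right of VZ, B = Z + 15.0·(0.18910, -0.98196) = (41.188, -20.209). Then |DB| = |B − D| = 45.879.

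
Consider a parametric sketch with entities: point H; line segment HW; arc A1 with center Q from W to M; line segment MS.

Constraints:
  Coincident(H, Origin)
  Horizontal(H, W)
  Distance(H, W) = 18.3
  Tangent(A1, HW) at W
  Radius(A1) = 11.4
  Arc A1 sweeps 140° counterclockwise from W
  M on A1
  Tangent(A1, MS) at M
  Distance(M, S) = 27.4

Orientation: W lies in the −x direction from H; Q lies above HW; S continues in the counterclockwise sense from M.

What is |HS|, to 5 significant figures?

49.460

H is at the origin; HW is horizontal with |HW| = 18.3 and W on the −x side, so W = (-18.300, 0.0000). A1 meets HW tangentially, so QW is at right angles to HW, so Q = W + (0, 11.4) = (-18.300, 11.400). On A1, W sits at bearing -90° from Q; a 140° counterclockwise sweep puts M at bearing 50°, so M = Q + 11.4·(cos 50°, sin 50°) = (-10.972, 20.133). Since A1 is tangent to MS there, QM ⟂ MS, so MS runs along (−sin 50°, cos 50°); with |MS| = 27.4, S = (-31.962, 37.745). Then |HS| = |S − H| = 49.460.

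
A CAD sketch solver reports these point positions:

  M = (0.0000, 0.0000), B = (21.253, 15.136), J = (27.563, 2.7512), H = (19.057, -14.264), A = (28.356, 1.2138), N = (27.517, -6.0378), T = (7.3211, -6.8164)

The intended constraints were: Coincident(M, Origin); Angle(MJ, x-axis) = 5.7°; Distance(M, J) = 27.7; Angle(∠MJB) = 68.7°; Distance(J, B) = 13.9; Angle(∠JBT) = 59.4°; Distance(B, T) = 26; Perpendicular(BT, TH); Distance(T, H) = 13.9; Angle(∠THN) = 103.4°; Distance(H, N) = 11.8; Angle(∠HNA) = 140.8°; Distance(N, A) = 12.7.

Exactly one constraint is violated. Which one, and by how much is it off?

Distance(N, A) = 12.7 — off by 5.40.

M = (0.00, 0.00) ✓; MJ at 5.700° ✓; |MJ| = 27.70 ✓; ∠MJB = 68.70° ✓; |JB| = 13.90 ✓; ∠JBT = 59.40° ✓; |BT| = 26.00 ✓; ∠(BT, TH) = 90.00° ✓; |TH| = 13.90 ✓; ∠THN = 103.4° ✓; |HN| = 11.80 ✓; ∠HNA = 140.8° ✓; |NA| = 7.300 ✗.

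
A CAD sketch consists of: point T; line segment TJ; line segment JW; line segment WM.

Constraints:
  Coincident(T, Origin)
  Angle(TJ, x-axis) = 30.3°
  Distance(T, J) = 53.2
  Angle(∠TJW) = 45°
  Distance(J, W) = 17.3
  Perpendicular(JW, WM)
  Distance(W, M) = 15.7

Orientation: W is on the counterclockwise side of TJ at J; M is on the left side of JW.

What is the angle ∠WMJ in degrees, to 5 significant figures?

47.776°

T is at the origin; TJ runs at 30.3° with length 53.2, so J = 53.2·(cos 30.3°, sin 30.3°) = (45.933, 26.841). ∠TJW = 45.0°, so JW runs at 30.3° + (180° − 45.0°) = 165.30° from the x-axis; with |JW| = 17.3, W = J + 17.3·(cos 165.30°, sin 165.30°) = (29.199, 31.231). JW ⟂ WM; with |WM| = 15.7 on the left of JW, M = W + 15.7·(-0.25376, -0.96727) = (25.215, 16.045). Then cos ∠WMJ = MW·MJ / (|MW||MJ|), giving 47.776°.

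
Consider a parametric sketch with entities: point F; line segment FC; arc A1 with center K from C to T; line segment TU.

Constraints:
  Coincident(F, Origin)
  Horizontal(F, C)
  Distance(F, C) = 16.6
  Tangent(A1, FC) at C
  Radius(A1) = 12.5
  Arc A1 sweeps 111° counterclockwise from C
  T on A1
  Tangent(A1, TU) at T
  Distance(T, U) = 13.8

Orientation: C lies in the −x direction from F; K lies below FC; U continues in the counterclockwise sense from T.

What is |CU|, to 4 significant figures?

30.61

F is at the origin; F and C share the same y with |FC| = 16.6 and C on the −x side, so C = (-16.60, 0.000). Tangency of A1 to FC means the radius KC is perpendicular to FC, so K = C + (0, -12.5) = (-16.60, -12.50). On A1, C sits at bearing 90° from K; a 111° counterclockwise sweep puts T at bearing 201°, so T = K + 12.5·(cos 201°, sin 201°) = (-28.27, -16.98). Tangency of A1 to TU means the radius KT is perpendicular to TU, so TU runs along (−sin 201°, cos 201°); with |TU| = 13.8, U = (-23.32, -29.86). Then |CU| = |U − C| = 30.61.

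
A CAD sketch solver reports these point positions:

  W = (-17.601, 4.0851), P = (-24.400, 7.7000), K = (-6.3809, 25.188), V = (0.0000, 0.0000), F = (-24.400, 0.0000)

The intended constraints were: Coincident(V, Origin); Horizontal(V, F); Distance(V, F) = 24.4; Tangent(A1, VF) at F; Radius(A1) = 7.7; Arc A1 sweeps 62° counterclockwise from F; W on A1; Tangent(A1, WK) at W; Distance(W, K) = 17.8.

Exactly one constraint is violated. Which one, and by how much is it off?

Distance(W, K) = 17.8 — off by 6.10.

V = (0.00, 0.00) ✓; V.y = 0.00, F.y = 0.00 ✓; |VF| = 24.40 ✓; ∠(PF, FV) = 90.00° ✓; |PF| = 7.700 ✓; bearing(P→W) − bearing(P→F) = 62.00° ✓; |PW| = 7.700 ✓; ∠(PW, WK) = 90.00° ✓; |WK| = 23.90 ✗.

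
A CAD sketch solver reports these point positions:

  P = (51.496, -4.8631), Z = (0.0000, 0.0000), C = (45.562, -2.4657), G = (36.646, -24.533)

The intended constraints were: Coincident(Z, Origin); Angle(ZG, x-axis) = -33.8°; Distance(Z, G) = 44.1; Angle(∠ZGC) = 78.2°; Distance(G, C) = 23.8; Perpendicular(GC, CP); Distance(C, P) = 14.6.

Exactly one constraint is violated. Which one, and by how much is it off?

Distance(C, P) = 14.6 — off by 8.20.

Z = (0.00, 0.00) ✓; ZG at -33.80° ✓; |ZG| = 44.10 ✓; ∠ZGC = 78.20° ✓; |GC| = 23.80 ✓; ∠(GC, CP) = 90.00° ✓; |CP| = 6.400 ✗.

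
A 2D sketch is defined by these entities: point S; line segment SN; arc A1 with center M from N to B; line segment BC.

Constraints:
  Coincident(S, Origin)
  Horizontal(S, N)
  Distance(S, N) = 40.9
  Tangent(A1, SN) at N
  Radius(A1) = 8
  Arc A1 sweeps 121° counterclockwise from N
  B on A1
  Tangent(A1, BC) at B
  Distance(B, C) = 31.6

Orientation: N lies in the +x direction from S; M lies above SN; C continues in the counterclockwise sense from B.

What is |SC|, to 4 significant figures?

50.28

S is at the origin; SN is horizontal with |SN| = 40.9 and N on the +x side, so N = (40.90, 0.000). Tangency of A1 to SN means the radius MN is perpendicular to SN, so M = N + (0, 8) = (40.90, 8.000). On A1, N sits at bearing -90° from M; a 121° counterclockwise sweep puts B at bearing 31°, so B = M + 8.0·(cos 31°, sin 31°) = (47.76, 12.12). A1 meets BC tangentially, so MB is at right angles to BC, so BC runs along (−sin 31°, cos 31°); with |BC| = 31.6, C = (31.48, 39.21). Then |SC| = |C − S| = 50.28.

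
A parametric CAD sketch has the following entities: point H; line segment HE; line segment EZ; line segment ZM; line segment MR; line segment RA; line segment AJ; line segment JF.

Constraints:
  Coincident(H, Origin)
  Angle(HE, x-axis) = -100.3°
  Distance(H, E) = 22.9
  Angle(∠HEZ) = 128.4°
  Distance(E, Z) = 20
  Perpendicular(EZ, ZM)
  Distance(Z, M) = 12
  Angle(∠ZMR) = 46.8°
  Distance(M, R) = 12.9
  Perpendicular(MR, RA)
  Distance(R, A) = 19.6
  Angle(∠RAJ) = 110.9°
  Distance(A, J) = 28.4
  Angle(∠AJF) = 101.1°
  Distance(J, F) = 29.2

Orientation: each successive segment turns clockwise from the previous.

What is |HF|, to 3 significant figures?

59.7

∠RAJ = 110.9° gives AJ at -174° from the x-axis; with |AJ| = 28.4, J = (-48.3, -46.5). ∠AJF = 101.1° gives JF at 107° from the x-axis; with |JF| = 29.2, F = (-56.8, -18.6). Then |HF| = |F − H| = 59.7.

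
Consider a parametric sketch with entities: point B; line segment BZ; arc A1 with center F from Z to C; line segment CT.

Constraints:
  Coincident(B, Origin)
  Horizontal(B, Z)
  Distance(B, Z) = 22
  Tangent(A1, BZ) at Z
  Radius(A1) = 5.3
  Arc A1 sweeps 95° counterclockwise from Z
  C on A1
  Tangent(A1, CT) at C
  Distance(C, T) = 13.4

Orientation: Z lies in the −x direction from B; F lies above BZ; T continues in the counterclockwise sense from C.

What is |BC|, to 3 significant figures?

17.7

Since A1 is tangent to BZ there, FZ ⟂ BZ, so F = Z + (0, 5.3) = (-22.0, 5.30). On A1, Z sits at bearing -90° from F; a 95° counterclockwise sweep puts C at bearing 5°, so C = F + 5.3·(cos 5°, sin 5°) = (-16.7, 5.76). Then |BC| = |C − B| = 17.7.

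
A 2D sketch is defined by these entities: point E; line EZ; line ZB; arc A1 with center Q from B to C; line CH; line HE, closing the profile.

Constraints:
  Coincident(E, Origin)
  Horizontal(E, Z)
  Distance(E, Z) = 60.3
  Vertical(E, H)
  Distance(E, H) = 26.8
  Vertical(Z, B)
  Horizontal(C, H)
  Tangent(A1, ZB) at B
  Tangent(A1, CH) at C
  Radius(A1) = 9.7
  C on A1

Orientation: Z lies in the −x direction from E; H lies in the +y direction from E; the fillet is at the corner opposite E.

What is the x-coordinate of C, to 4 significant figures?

-50.60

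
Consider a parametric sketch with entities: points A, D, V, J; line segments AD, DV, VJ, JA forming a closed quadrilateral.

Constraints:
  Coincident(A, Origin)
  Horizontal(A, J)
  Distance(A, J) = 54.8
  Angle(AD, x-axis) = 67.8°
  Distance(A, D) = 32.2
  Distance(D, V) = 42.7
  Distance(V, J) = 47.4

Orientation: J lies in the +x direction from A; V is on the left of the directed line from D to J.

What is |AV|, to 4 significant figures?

69.63

Checks: |DV| = 42.70 ✓; |VJ| = 47.40 ✓.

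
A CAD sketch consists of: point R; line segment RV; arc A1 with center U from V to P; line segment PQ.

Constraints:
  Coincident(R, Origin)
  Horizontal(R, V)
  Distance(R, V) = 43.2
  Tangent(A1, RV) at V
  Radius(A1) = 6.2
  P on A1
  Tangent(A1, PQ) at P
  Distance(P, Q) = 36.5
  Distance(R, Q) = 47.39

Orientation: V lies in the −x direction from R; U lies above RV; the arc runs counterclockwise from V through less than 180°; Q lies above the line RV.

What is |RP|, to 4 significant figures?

37.53

Checks: |UP| = 6.200 ✓; ∠(UP, PQ) = 90.00° ✓; |PQ| = 36.50 ✓; |RQ| = 47.39 ✓.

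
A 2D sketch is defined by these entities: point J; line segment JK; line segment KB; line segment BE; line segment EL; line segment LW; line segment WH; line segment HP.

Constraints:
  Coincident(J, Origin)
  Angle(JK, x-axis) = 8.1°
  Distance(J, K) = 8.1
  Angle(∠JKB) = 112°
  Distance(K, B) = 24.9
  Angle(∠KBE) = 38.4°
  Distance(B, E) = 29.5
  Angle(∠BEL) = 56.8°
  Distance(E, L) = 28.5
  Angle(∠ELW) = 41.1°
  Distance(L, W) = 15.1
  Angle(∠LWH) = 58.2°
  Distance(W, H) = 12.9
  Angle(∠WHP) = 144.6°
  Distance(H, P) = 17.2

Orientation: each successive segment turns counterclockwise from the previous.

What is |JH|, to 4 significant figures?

3.962

J is at the origin; JK runs at 8.1° with length 8.1, so K = (8.019, 1.141). ∠JKB = 112.0° gives KB at 76.10° from the x-axis; with |KB| = 24.9, B = (14.00, 25.31). ∠KBE = 38.4° gives BE at -142.3° from the x-axis; with |BE| = 29.5, E = (-9.340, 7.272). ∠BEL = 56.8° gives EL at -19.10° from the x-axis; with |EL| = 28.5, L = (17.59, -2.054). ∠ELW = 41.1° gives LW at 119.8° from the x-axis; with |LW| = 15.1, W = (10.09, 11.05). ∠LWH = 58.2° gives WH at -118.4° from the x-axis; with |WH| = 12.9, H = (3.951, -0.2978). Then |JH| = |H − J| = 3.962.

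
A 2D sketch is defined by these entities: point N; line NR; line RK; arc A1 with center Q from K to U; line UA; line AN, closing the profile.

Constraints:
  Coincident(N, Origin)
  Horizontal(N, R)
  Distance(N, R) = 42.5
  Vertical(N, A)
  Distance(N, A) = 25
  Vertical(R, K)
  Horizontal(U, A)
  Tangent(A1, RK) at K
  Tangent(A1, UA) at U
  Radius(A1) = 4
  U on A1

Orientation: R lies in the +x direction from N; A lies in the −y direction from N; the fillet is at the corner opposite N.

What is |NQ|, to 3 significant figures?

43.9

N is at the origin; N and R share the same y with |NR| = 42.5 and R on the +x side, so R = (42.5, 0.00). NA is vertical with |NA| = 25.0 and A on the −y side, so A = (0.00, -25.0). The virtual corner opposite N is at (42.5, -25.0). The tangent condition forces QK to be normal to RK and A1 meets UA tangentially, so QU is at right angles to UA, with radius 4.0, so the center Q sits 4.0 in from both sides at Q = (38.5, -21.0). Then |NQ| = |Q − N| = 43.9.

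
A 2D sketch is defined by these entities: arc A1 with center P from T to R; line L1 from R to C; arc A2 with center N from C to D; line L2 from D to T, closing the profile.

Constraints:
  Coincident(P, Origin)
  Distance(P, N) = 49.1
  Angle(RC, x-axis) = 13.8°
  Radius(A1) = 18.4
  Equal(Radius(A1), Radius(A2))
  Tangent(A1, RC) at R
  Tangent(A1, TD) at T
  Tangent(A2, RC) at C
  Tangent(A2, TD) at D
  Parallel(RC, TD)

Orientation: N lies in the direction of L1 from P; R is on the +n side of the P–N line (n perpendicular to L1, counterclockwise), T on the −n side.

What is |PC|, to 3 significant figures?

52.4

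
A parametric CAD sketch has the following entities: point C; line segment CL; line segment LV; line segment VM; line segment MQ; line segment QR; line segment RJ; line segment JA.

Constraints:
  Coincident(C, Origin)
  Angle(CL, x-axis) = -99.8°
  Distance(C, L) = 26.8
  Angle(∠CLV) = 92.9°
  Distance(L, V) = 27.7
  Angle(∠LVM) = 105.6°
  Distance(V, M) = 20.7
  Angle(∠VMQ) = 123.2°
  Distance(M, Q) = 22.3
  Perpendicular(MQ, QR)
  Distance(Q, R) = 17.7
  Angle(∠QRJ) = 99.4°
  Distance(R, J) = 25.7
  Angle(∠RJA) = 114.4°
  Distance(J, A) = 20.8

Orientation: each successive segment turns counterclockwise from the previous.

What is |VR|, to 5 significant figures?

33.637

C is at the origin; CL runs at -99.8° with length 26.8, so L = (-4.5616, -26.409). ∠CLV = 92.9° gives LV at -12.700° from the x-axis; with |LV| = 27.7, V = (22.461, -32.499). ∠LVM = 105.6° gives VM at 61.700° from the x-axis; with |VM| = 20.7, M = (32.274, -14.273). ∠VMQ = 123.2° gives MQ at 118.50° from the x-axis; with |MQ| = 22.3, Q = (21.634, 5.3248). MQ is perpendicular to QR, so QR runs at -151.50°; with |QR| = 17.7, R = (6.0786, -3.1209). Then |VR| = |R − V| = 33.637.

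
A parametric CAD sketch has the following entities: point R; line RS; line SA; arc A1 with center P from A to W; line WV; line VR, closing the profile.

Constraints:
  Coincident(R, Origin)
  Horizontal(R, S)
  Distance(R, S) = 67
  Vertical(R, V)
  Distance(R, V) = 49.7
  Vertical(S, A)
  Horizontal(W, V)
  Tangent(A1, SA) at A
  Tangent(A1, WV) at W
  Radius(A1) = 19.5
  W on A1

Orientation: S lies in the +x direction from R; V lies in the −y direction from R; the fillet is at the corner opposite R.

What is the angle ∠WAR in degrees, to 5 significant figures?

69.263°

R is at the origin; R and S share the same y with |RS| = 67.0 and S on the +x side, so S = (67.000, 0.0000). R and V share the same x with |RV| = 49.7 and V on the −y side, so V = (0.0000, -49.700). The virtual corner opposite R is at (67.000, -49.700). A1 meets SA tangentially, so PA is at right angles to SA and tangency of A1 to WV means the radius PW is perpendicular to WV, with radius 19.5, so the center P sits 19.5 in from both sides at P = (47.500, -30.200). That places the tangent points at A = (67.000, -30.200) on SA and W = (47.500, -49.700) on WV. Then cos ∠WAR = AW·AR / (|AW||AR|), giving 69.263°.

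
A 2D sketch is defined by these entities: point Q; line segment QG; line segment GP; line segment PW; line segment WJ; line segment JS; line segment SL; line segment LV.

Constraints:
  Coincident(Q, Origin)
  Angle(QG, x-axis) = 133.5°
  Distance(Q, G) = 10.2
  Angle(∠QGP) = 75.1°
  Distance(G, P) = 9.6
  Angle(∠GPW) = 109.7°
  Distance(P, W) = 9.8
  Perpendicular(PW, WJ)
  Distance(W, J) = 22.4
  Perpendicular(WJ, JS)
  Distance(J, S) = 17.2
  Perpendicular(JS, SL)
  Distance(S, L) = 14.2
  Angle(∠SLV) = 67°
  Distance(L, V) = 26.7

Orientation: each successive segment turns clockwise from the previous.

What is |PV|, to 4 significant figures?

25.34

Q is at the origin; QG runs at 133.5° with length 10.2, so G = (-7.021, 7.399). ∠QGP = 75.1° gives GP at 28.60° from the x-axis; with |GP| = 9.6, P = (1.407, 11.99). ∠GPW = 109.7° gives PW at -41.70° from the x-axis; with |PW| = 9.8, W = (8.724, 5.475). PW is perpendicular to WJ, so WJ runs at -131.7°; with |WJ| = 22.4, J = (-6.177, -11.25). WJ ⟂ JS, so JS runs at 138.3°; with |JS| = 17.2, S = (-19.02, 0.1923). JS is perpendicular to SL, so SL runs at 48.30°; with |SL| = 14.2, L = (-9.573, 10.79). ∠SLV = 67.0° gives LV at -64.70° from the x-axis; with |LV| = 26.7, V = (1.838, -13.34). Then |PV| = |V − P| = 25.34.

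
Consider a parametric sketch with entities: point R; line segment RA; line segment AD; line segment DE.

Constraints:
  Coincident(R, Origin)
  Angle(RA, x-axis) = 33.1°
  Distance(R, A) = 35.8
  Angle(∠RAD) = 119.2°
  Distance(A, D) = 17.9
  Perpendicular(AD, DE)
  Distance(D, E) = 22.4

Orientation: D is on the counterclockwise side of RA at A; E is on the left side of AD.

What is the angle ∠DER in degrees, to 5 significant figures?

104.05°

R is at the origin; RA runs at 33.1° with length 35.8, so A = 35.8·(cos 33.1°, sin 33.1°) = (29.990, 19.550). ∠RAD = 119.2°, so AD runs at 33.1° + (180° − 119.2°) = 93.900° from the x-axis; with |AD| = 17.9, D = A + 17.9·(cos 93.900°, sin 93.900°) = (28.773, 37.409). AD ⟂ DE; with |DE| = 22.4 on the left of AD, E = D + 22.4·(-0.99768, -0.068015) = (6.4247, 35.885). Then cos ∠DER = ED·ER / (|ED||ER|), giving 104.05°.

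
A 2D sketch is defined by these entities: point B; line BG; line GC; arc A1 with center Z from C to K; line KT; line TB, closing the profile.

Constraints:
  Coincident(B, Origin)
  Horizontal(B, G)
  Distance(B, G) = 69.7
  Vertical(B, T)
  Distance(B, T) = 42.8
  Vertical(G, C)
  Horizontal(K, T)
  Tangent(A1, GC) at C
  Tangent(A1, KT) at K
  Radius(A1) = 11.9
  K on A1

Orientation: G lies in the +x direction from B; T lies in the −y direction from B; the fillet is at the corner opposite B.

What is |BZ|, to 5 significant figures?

65.541

B is at the origin; B and G share the same y with |BG| = 69.7 and G on the +x side, so G = (69.700, 0.0000). BT is vertical with |BT| = 42.8 and T on the −y side, so T = (0.0000, -42.800). The virtual corner opposite B is at (69.700, -42.800). A1 meets GC tangentially, so ZC is at right angles to GC and A1 meets KT tangentially, so ZK is at right angles to KT, with radius 11.9, so the center Z sits 11.9 in from both sides at Z = (57.800, -30.900). Then |BZ| = |Z − B| = 65.541.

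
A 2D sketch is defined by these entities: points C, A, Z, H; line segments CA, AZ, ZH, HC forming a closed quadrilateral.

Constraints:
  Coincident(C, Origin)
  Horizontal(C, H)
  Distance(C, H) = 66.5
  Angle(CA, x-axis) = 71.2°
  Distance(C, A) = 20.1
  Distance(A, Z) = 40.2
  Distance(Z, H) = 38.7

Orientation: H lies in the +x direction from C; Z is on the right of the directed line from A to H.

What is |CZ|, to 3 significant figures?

33.1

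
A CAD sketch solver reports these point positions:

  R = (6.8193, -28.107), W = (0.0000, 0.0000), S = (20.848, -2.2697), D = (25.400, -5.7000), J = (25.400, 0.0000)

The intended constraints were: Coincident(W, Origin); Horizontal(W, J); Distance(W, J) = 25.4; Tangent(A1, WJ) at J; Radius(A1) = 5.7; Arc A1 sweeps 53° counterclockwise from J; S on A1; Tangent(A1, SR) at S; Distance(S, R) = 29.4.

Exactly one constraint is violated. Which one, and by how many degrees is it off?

Tangent(A1, SR) at S — off by 8.50°.

W = (0.00, 0.00) ✓; W.y = 0.00, J.y = 0.00 ✓; |WJ| = 25.40 ✓; ∠(DJ, JW) = 90.00° ✓; |DJ| = 5.700 ✓; bearing(D→S) − bearing(D→J) = 53.00° ✓; |DS| = 5.700 ✓; ∠(DS, SR) = 81.50° ✗; |SR| = 29.40 ✓.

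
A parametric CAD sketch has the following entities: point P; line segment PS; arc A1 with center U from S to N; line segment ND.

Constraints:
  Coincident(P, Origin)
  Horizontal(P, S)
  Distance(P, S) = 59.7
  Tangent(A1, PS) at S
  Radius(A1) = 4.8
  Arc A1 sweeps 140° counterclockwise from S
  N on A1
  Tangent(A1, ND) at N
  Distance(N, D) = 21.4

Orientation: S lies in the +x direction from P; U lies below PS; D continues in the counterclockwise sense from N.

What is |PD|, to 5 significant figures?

76.318

On A1, S sits at bearing 90° from U; a 140° counterclockwise sweep puts N at bearing 230°, so N = U + 4.8·(cos 230°, sin 230°) = (56.615, -8.4770). Since A1 is tangent to ND there, UN ⟂ ND, so ND runs along (−sin 230°, cos 230°); with |ND| = 21.4, D = (73.008, -22.233). Then |PD| = |D − P| = 76.318.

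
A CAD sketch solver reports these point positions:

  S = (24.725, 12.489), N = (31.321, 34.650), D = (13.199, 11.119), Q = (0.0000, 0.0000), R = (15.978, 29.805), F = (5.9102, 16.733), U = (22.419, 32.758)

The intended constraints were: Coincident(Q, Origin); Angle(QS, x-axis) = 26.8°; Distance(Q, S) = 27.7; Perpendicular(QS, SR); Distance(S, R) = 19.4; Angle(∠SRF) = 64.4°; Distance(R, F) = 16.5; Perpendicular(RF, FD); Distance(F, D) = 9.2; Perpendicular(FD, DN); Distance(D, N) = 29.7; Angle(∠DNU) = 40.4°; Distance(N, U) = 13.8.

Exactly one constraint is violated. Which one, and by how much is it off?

Distance(N, U) = 13.8 — off by 4.70.

Q = (0.00, 0.00) ✓; QS at 26.80° ✓; |QS| = 27.70 ✓; ∠(QS, SR) = 90.00° ✓; |SR| = 19.40 ✓; ∠SRF = 64.40° ✓; |RF| = 16.50 ✓; ∠(RF, FD) = 90.00° ✓; |FD| = 9.200 ✓; ∠(FD, DN) = 90.00° ✓; |DN| = 29.70 ✓; ∠DNU = 40.40° ✓; |NU| = 9.101 ✗.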